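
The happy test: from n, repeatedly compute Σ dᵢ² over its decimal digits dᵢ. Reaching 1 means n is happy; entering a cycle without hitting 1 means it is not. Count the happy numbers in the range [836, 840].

836: 836 → 109 → 82 → 68 → 100 → 1  (reaches 1)
837: 837 → 122 → 9 → 81 → 65 → 61 → 37 → 58 → 89 → 145 → 42 → 20 → 4 → 16 → 37  (repeats 37)
838: 838 → 137 → 59 → 106 → 37 → 58 → 89 → 145 → 42 → 20 → 4 → 16 → 37  (repeats 37)
839: 839 → 154 → 42 → 20 → 4 → 16 → 37 → 58 → 89 → 145 → 42  (repeats 42)
840: 840 → 80 → 64 → 52 → 29 → 85 → 89 → 145 → 42 → 20 → 4 → 16 → 37 → 58 → 89  (repeats 89)
happy: 836

1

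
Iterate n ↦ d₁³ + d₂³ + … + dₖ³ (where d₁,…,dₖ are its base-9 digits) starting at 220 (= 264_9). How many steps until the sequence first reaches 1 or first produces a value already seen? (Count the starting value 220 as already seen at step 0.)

220 = (2,6,4)_9 → 2³ + 6³ + 4³ = 288
288 = (3,5,0)_9 → 3³ + 5³ + 0³ = 152
152 = (1,7,8)_9 → 1³ + 7³ + 8³ = 856
856 = (1,1,5,1)_9 → 1³ + 1³ + 5³ + 1³ = 128
128 = (1,5,2)_9 → 1³ + 5³ + 2³ = 134
134 = (1,5,8)_9 → 1³ + 5³ + 8³ = 638
638 = (7,7,8)_9 → 7³ + 7³ + 8³ = 1198
1198 = (1,5,7,1)_9 → 1³ + 5³ + 7³ + 1³ = 470
470 = (5,7,2)_9 → 5³ + 7³ + 2³ = 476
476 = (5,7,8)_9 → 5³ + 7³ + 8³ = 980
980 = (1,3,0,8)_9 → 1³ + 3³ + 0³ + 8³ = 540
540 = (6,6,0)_9 → 6³ + 6³ + 0³ = 432
432 = (5,3,0)_9 → 5³ + 3³ + 0³ = 152  — 152 repeats.
That took 13 steps.

13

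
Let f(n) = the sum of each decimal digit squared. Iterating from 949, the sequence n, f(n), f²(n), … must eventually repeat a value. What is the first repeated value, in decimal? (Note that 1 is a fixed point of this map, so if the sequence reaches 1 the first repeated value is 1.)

949 → 9² + 4² + 9² = 81 + 16 + 81 = 178
178 → 1² + 7² + 8² = 1 + 49 + 64 = 114
114 → 1² + 1² + 4² = 1 + 1 + 16 = 18
18 → 1² + 8² = 1 + 64 = 65
65 → 6² + 5² = 36 + 25 = 61
61 → 6² + 1² = 36 + 1 = 37
37 → 3² + 7² = 9 + 49 = 58
58 → 5² + 8² = 25 + 64 = 89
89 → 8² + 9² = 64 + 81 = 145
145 → 1² + 4² + 5² = 1 + 16 + 25 = 42
42 → 4² + 2² = 16 + 4 = 20
20 → 2² + 0² = 4 + 0 = 4
4 → 4² = 16
16 → 1² + 6² = 1 + 36 = 37  — 37 already appeared earlier.

37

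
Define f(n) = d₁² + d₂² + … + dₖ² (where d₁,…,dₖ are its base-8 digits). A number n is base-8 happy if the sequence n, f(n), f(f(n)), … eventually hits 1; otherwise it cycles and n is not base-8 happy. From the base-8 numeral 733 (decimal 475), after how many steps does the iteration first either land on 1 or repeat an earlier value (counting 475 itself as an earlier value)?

5

475 = (7,3,3)_8 → 67
67 = (1,0,3)_8 → 10
10 = (1,2)_8 → 5
5 = (5)_8 → 25
25 = (3,1)_8 → 10  — 10 repeats.
That took 5 steps.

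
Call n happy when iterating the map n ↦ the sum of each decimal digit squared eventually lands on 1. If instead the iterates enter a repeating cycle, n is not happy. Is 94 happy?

94 → 9² + 4² = 81 + 16 = 97
97 → 9² + 7² = 81 + 49 = 130
130 → 1² + 3² + 0² = 1 + 9 + 0 = 10
10 → 1² + 0² = 1 + 0 = 1  — reached 1.

happy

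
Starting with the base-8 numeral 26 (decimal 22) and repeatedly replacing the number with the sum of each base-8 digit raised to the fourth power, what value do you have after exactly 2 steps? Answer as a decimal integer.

528

22 = (2,6)_8 → 2⁴ + 6⁴ = 1312
1312 = (2,4,4,0)_8 → 2⁴ + 4⁴ + 4⁴ + 0⁴ = 528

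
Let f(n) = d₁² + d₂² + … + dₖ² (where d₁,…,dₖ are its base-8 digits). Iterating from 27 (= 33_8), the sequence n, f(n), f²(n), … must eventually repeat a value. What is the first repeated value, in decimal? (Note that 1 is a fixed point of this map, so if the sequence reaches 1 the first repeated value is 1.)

1

27 = (3,3)_8 → 3² + 3² = 9 + 9 = 18
18 = (2,2)_8 → 2² + 2² = 4 + 4 = 8
8 = (1,0)_8 → 1² + 0² = 1 + 0 = 1  — reached the fixed point 1.
1 → 1, so 1 is the first repeated value.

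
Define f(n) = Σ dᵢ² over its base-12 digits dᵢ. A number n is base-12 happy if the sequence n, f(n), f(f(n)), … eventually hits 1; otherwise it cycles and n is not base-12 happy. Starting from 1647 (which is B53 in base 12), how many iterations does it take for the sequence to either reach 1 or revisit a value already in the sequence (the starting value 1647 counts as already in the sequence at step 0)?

13

1647 = (11,5,3)_12 → 11² + 5² + 3² = 121 + 25 + 9 = 155
155 = (1,0,11)_12 → 1² + 0² + 11² = 1 + 0 + 121 = 122
122 = (10,2)_12 → 10² + 2² = 100 + 4 = 104
104 = (8,8)_12 → 8² + 8² = 64 + 64 = 128
128 = (10,8)_12 → 10² + 8² = 100 + 64 = 164
164 = (1,1,8)_12 → 1² + 1² + 8² = 1 + 1 + 64 = 66
66 = (5,6)_12 → 5² + 6² = 25 + 36 = 61
61 = (5,1)_12 → 5² + 1² = 25 + 1 = 26
26 = (2,2)_12 → 2² + 2² = 4 + 4 = 8
8 = (8)_12 → 8² = 64
64 = (5,4)_12 → 5² + 4² = 25 + 16 = 41
41 = (3,5)_12 → 3² + 5² = 9 + 25 = 34
34 = (2,10)_12 → 2² + 10² = 4 + 100 = 104  — 104 repeats.
That took 13 steps.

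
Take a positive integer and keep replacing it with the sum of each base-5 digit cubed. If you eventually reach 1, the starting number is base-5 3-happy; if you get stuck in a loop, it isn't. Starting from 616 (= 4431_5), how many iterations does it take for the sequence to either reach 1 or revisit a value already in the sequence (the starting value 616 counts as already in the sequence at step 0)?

6

616 = (4,4,3,1)_5 → 4³ + 4³ + 3³ + 1³ = 64 + 64 + 27 + 1 = 156
156 = (1,1,1,1)_5 → 1³ + 1³ + 1³ + 1³ = 1 + 1 + 1 + 1 = 4
4 = (4)_5 → 4³ = 64
64 = (2,2,4)_5 → 2³ + 2³ + 4³ = 8 + 8 + 64 = 80
80 = (3,1,0)_5 → 3³ + 1³ + 0³ = 27 + 1 + 0 = 28
28 = (1,0,3)_5 → 1³ + 0³ + 3³ = 1 + 0 + 27 = 28  — 28 repeats.
That took 6 steps.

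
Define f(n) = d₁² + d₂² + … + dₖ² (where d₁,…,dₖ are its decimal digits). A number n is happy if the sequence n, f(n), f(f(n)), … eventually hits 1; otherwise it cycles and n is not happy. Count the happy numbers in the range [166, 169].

166: 166 → 73 → 58 → 89 → 145 → 42 → 20 → 4 → 16 → 37 → 58  — not happy
167: 167 → 86 → 100 → 1  — happy
168: 168 → 101 → 2 → 4 → 16 → 37 → 58 → 89 → 145 → 42 → 20 → 4  — not happy
169: 169 → 118 → 66 → 72 → 53 → 34 → 25 → 29 → 85 → 89 → 145 → 42 → 20 → 4 → 16 → 37 → 58 → 89  — not happy
happy: 167

1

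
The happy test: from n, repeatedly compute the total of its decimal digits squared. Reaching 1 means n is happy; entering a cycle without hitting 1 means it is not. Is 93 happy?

not happy

93 → 9² + 3² = 90
90 → 9² + 0² = 81
81 → 8² + 1² = 65
65 → 6² + 5² = 61
61 → 6² + 1² = 37
37 → 3² + 7² = 58
58 → 5² + 8² = 89
89 → 8² + 9² = 145
145 → 1² + 4² + 5² = 42
42 → 4² + 2² = 20
20 → 2² + 0² = 4
4 → 4² = 16
16 → 1² + 6² = 37  — 37 already seen; the sequence cycles without reaching 1.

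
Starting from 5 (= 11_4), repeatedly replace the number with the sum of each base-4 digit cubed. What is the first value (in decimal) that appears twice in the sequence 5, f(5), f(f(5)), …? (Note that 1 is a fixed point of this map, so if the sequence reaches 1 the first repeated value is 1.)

8

5 = (1,1)_4 → 1³ + 1³ = 2
2 = (2)_4 → 2³ = 8
8 = (2,0)_4 → 2³ + 0³ = 8  — 8 already appeared earlier.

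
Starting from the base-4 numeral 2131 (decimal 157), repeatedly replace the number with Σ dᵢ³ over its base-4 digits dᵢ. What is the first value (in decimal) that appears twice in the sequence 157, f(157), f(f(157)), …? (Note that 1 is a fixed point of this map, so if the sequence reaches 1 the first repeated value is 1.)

157 = (2,1,3,1)_4 → 2³ + 1³ + 3³ + 1³ = 37
37 = (2,1,1)_4 → 2³ + 1³ + 1³ = 10
10 = (2,2)_4 → 2³ + 2³ = 16
16 = (1,0,0)_4 → 1³ + 0³ + 0³ = 1  — reached the fixed point 1.
1 → 1, so 1 is the first repeated value.

1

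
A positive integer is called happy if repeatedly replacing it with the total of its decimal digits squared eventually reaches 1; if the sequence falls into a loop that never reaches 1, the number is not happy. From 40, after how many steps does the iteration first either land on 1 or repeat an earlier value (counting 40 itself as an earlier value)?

9

40 → 16
16 → 37
37 → 58
58 → 89
89 → 145
145 → 42
42 → 20
20 → 4
4 → 16  — 16 repeats.
That took 9 steps.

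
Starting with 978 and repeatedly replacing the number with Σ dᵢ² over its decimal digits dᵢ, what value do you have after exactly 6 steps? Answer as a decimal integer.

4

978 → 9² + 7² + 8² = 81 + 49 + 64 = 194
194 → 1² + 9² + 4² = 1 + 81 + 16 = 98
98 → 9² + 8² = 81 + 64 = 145
145 → 1² + 4² + 5² = 1 + 16 + 25 = 42
42 → 4² + 2² = 16 + 4 = 20
20 → 2² + 0² = 4 + 0 = 4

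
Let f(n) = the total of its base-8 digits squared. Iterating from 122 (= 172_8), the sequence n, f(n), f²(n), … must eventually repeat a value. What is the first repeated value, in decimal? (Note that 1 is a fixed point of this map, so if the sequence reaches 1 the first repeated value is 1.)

122 = (1,7,2)_8 → 1² + 7² + 2² = 54
54 = (6,6)_8 → 6² + 6² = 72
72 = (1,1,0)_8 → 1² + 1² + 0² = 2
2 = (2)_8 → 2² = 4
4 = (4)_8 → 4² = 16
16 = (2,0)_8 → 2² + 0² = 4  — 4 already appeared earlier.

4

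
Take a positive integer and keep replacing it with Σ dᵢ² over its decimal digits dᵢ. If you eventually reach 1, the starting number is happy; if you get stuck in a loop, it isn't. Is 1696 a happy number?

1696 → 1² + 6² + 9² + 6² = 1 + 36 + 81 + 36 = 154
154 → 1² + 5² + 4² = 1 + 25 + 16 = 42
42 → 4² + 2² = 16 + 4 = 20
20 → 2² + 0² = 4 + 0 = 4
4 → 4² = 16
16 → 1² + 6² = 1 + 36 = 37
37 → 3² + 7² = 9 + 49 = 58
58 → 5² + 8² = 25 + 64 = 89
89 → 8² + 9² = 64 + 81 = 145
145 → 1² + 4² + 5² = 1 + 16 + 25 = 42  — 42 already seen; the sequence cycles without reaching 1.

not happy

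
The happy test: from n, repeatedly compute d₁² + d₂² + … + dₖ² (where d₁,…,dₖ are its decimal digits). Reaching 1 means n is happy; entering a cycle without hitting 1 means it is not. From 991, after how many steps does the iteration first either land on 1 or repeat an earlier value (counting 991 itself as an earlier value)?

991 → 9² + 9² + 1² = 163
163 → 1² + 6² + 3² = 46
46 → 4² + 6² = 52
52 → 5² + 2² = 29
29 → 2² + 9² = 85
85 → 8² + 5² = 89
89 → 8² + 9² = 145
145 → 1² + 4² + 5² = 42
42 → 4² + 2² = 20
20 → 2² + 0² = 4
4 → 4² = 16
16 → 1² + 6² = 37
37 → 3² + 7² = 58
58 → 5² + 8² = 89  — 89 repeats.
That took 14 steps.

14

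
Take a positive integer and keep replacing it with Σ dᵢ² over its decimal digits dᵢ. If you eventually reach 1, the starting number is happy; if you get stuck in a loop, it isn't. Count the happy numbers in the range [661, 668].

661: 661 → 73 → 58 → 89 → 145 → 42 → 20 → 4 → 16 → 37 → 58  (repeats 58)
662: 662 → 76 → 85 → 89 → 145 → 42 → 20 → 4 → 16 → 37 → 58 → 89  (repeats 89)
663: 663 → 81 → 65 → 61 → 37 → 58 → 89 → 145 → 42 → 20 → 4 → 16 → 37  (repeats 37)
664: 664 → 88 → 128 → 69 → 117 → 51 → 26 → 40 → 16 → 37 → 58 → 89 → 145 → 42 → 20 → 4 → 16  (repeats 16)
665: 665 → 97 → 130 → 10 → 1  (reaches 1)
666: 666 → 108 → 65 → 61 → 37 → 58 → 89 → 145 → 42 → 20 → 4 → 16 → 37  (repeats 37)
667: 667 → 121 → 6 → 36 → 45 → 41 → 17 → 50 → 25 → 29 → 85 → 89 → 145 → 42 → 20 → 4 → 16 → 37 → 58 → 89  (repeats 89)
668: 668 → 136 → 46 → 52 → 29 → 85 → 89 → 145 → 42 → 20 → 4 → 16 → 37 → 58 → 89  (repeats 89)
happy: 665

1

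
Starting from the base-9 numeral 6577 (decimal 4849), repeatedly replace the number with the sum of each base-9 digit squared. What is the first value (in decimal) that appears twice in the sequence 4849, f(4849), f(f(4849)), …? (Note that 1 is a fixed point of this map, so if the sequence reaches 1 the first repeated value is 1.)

1

4849 = (6,5,7,7)_9 → 159
159 = (1,8,6)_9 → 101
101 = (1,2,2)_9 → 9
9 = (1,0)_9 → 1  — reached the fixed point 1.
1 → 1, so 1 is the first repeated value.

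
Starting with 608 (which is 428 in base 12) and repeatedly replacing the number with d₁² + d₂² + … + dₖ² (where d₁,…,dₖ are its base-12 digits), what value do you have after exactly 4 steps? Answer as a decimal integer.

26

608 = (4,2,8)_12 → 4² + 2² + 8² = 84
84 = (7,0)_12 → 7² + 0² = 49
49 = (4,1)_12 → 4² + 1² = 17
17 = (1,5)_12 → 1² + 5² = 26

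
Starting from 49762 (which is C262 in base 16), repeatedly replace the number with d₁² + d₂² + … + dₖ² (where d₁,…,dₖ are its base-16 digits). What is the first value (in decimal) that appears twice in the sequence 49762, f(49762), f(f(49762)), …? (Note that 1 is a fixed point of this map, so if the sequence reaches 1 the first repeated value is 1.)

49762 = (12,2,6,2)_16 → 12² + 2² + 6² + 2² = 188
188 = (11,12)_16 → 11² + 12² = 265
265 = (1,0,9)_16 → 1² + 0² + 9² = 82
82 = (5,2)_16 → 5² + 2² = 29
29 = (1,13)_16 → 1² + 13² = 170
170 = (10,10)_16 → 10² + 10² = 200
200 = (12,8)_16 → 12² + 8² = 208
208 = (13,0)_16 → 13² + 0² = 169
169 = (10,9)_16 → 10² + 9² = 181
181 = (11,5)_16 → 11² + 5² = 146
146 = (9,2)_16 → 9² + 2² = 85
85 = (5,5)_16 → 5² + 5² = 50
50 = (3,2)_16 → 3² + 2² = 13
13 = (13)_16 → 13² = 169  — 169 already appeared earlier.

169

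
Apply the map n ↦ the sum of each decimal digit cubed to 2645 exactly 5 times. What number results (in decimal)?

371

2645 → 2³ + 6³ + 4³ + 5³ = 8 + 216 + 64 + 125 = 413
413 → 4³ + 1³ + 3³ = 64 + 1 + 27 = 92
92 → 9³ + 2³ = 729 + 8 = 737
737 → 7³ + 3³ + 7³ = 343 + 27 + 343 = 713
713 → 7³ + 1³ + 3³ = 343 + 1 + 27 = 371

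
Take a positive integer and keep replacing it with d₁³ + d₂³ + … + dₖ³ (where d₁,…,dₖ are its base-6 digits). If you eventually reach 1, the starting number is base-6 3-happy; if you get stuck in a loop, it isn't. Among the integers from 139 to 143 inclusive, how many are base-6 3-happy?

139: 139 → 153 → 92 → 43 → 3 → 27 → 91 → 36 → 1  (reaches 1)
140: 140 → 160 → 136 → 155 → 190 → 190  (repeats 190)
141: 141 → 179 → 314 → 81 → 36 → 1  (reaches 1)
142: 142 → 216 → 1  (reaches 1)
143: 143 → 277 → 67 → 127 → 55 → 29 → 189 → 153 → 92 → 43 → 3 → 27 → 91 → 36 → 1  (reaches 1)
base-6 3-happy: 139, 141, 142, 143

4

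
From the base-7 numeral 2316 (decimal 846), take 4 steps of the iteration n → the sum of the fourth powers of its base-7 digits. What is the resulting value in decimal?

514

846 = (2,3,1,6)_7 → 2⁴ + 3⁴ + 1⁴ + 6⁴ = 1394
1394 = (4,0,3,1)_7 → 4⁴ + 0⁴ + 3⁴ + 1⁴ = 338
338 = (6,6,2)_7 → 6⁴ + 6⁴ + 2⁴ = 2608
2608 = (1,0,4,1,4)_7 → 1⁴ + 0⁴ + 4⁴ + 1⁴ + 4⁴ = 514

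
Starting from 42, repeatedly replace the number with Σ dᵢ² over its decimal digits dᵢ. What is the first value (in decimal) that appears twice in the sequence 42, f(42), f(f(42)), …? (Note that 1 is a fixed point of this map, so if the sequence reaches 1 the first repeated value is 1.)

42

42 → 4² + 2² = 20
20 → 2² + 0² = 4
4 → 4² = 16
16 → 1² + 6² = 37
37 → 3² + 7² = 58
58 → 5² + 8² = 89
89 → 8² + 9² = 145
145 → 1² + 4² + 5² = 42  — 42 already appeared earlier.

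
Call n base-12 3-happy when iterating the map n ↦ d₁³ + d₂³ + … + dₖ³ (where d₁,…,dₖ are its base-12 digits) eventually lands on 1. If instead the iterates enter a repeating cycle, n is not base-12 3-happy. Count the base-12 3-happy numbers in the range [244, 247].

3

244: 244 → 577 → 65 → 250 → 1513 → 1217 → 762 → 368 → 736 → 190 → 1028 → 856 → 1520 → 1728 → 1  — base-12 3-happy
245: 245 → 638 → 197 → 190 → 1028 → 856 → 1520 → 1728 → 1  — base-12 3-happy
246: 246 → 729 → 854 → 1464 → 1008 → 343 → 415 → 1351 → 1136 → 1855 → 1344 → 793 → 342 → 288 → 8 → 512 → 755 → 1464  — not base-12 3-happy
247: 247 → 856 → 1520 → 1728 → 1  — base-12 3-happy
base-12 3-happy: 244, 245, 247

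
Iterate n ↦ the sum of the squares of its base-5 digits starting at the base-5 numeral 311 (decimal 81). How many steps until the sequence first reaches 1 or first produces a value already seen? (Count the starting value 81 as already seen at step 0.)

3

81 = (3,1,1)_5 → 3² + 1² + 1² = 11
11 = (2,1)_5 → 2² + 1² = 5
5 = (1,0)_5 → 1² + 0² = 1  — reached 1.
That took 3 steps.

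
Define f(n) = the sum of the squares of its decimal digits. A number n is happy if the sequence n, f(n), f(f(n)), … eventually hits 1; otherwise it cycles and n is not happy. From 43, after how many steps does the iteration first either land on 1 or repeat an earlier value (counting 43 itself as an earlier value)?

12

43 → 25
25 → 29
29 → 85
85 → 89
89 → 145
145 → 42
42 → 20
20 → 4
4 → 16
16 → 37
37 → 58
58 → 89  — 89 repeats.
That took 12 steps.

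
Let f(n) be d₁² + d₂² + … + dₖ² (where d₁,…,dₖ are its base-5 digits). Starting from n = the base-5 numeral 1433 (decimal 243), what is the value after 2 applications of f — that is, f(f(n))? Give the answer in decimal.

243 = (1,4,3,3)_5 → 1² + 4² + 3² + 3² = 1 + 16 + 9 + 9 = 35
35 = (1,2,0)_5 → 1² + 2² + 0² = 1 + 4 + 0 = 5

5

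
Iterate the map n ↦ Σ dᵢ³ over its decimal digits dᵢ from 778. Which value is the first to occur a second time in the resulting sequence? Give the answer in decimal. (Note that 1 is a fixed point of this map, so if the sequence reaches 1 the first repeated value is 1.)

778 → 7³ + 7³ + 8³ = 1198
1198 → 1³ + 1³ + 9³ + 8³ = 1243
1243 → 1³ + 2³ + 4³ + 3³ = 100
100 → 1³ + 0³ + 0³ = 1  — reached the fixed point 1.
1 → 1, so 1 is the first repeated value.

1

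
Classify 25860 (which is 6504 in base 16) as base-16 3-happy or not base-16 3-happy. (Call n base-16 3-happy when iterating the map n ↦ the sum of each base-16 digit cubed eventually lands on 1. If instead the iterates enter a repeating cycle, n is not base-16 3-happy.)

25860 = (6,5,0,4)_16 → 6³ + 5³ + 0³ + 4³ = 216 + 125 + 0 + 64 = 405
405 = (1,9,5)_16 → 1³ + 9³ + 5³ = 1 + 729 + 125 = 855
855 = (3,5,7)_16 → 3³ + 5³ + 7³ = 27 + 125 + 343 = 495
495 = (1,14,15)_16 → 1³ + 14³ + 15³ = 1 + 2744 + 3375 = 6120
6120 = (1,7,14,8)_16 → 1³ + 7³ + 14³ + 8³ = 1 + 343 + 2744 + 512 = 3600
3600 = (14,1,0)_16 → 14³ + 1³ + 0³ = 2744 + 1 + 0 = 2745
2745 = (10,11,9)_16 → 10³ + 11³ + 9³ = 1000 + 1331 + 729 = 3060
3060 = (11,15,4)_16 → 11³ + 15³ + 4³ = 1331 + 3375 + 64 = 4770
4770 = (1,2,10,2)_16 → 1³ + 2³ + 10³ + 2³ = 1 + 8 + 1000 + 8 = 1017
1017 = (3,15,9)_16 → 3³ + 15³ + 9³ = 27 + 3375 + 729 = 4131
4131 = (1,0,2,3)_16 → 1³ + 0³ + 2³ + 3³ = 1 + 0 + 8 + 27 = 36
36 = (2,4)_16 → 2³ + 4³ = 8 + 64 = 72
72 = (4,8)_16 → 4³ + 8³ = 64 + 512 = 576
576 = (2,4,0)_16 → 2³ + 4³ + 0³ = 8 + 64 + 0 = 72  — 72 already seen; the sequence cycles without reaching 1.

not base-16 3-happy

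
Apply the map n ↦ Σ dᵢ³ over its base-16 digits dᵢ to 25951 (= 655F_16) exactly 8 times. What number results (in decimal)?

25951 = (6,5,5,15)_16 → 3841
3841 = (15,0,1)_16 → 3376
3376 = (13,3,0)_16 → 2224
2224 = (8,11,0)_16 → 1843
1843 = (7,3,3)_16 → 397
397 = (1,8,13)_16 → 2710
2710 = (10,9,6)_16 → 1945
1945 = (7,9,9)_16 → 1801

1801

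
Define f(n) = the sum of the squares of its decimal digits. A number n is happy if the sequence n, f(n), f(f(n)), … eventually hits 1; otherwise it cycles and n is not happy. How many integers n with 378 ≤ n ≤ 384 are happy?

378: 378 → 122 → 9 → 81 → 65 → 61 → 37 → 58 → 89 → 145 → 42 → 20 → 4 → 16 → 37  — not happy
379: 379 → 139 → 91 → 82 → 68 → 100 → 1  — happy
380: 380 → 73 → 58 → 89 → 145 → 42 → 20 → 4 → 16 → 37 → 58  — not happy
381: 381 → 74 → 65 → 61 → 37 → 58 → 89 → 145 → 42 → 20 → 4 → 16 → 37  — not happy
382: 382 → 77 → 98 → 145 → 42 → 20 → 4 → 16 → 37 → 58 → 89 → 145  — not happy
383: 383 → 82 → 68 → 100 → 1  — happy
384: 384 → 89 → 145 → 42 → 20 → 4 → 16 → 37 → 58 → 89  — not happy
happy: 379, 383

2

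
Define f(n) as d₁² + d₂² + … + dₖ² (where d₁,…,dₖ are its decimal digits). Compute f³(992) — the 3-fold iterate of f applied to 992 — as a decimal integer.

992 → 9² + 9² + 2² = 81 + 81 + 4 = 166
166 → 1² + 6² + 6² = 1 + 36 + 36 = 73
73 → 7² + 3² = 49 + 9 = 58

58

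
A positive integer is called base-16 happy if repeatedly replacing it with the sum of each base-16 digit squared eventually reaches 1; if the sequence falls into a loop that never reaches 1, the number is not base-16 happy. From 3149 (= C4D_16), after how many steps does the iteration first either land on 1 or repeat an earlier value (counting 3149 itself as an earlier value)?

8

3149 = (12,4,13)_16 → 329
329 = (1,4,9)_16 → 98
98 = (6,2)_16 → 40
40 = (2,8)_16 → 68
68 = (4,4)_16 → 32
32 = (2,0)_16 → 4
4 = (4)_16 → 16
16 = (1,0)_16 → 1  — reached 1.
That took 8 steps.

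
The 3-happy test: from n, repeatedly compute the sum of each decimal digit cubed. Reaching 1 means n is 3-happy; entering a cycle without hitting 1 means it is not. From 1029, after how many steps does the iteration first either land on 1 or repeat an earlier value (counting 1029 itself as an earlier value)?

11

1029 → 1³ + 0³ + 2³ + 9³ = 1 + 0 + 8 + 729 = 738
738 → 7³ + 3³ + 8³ = 343 + 27 + 512 = 882
882 → 8³ + 8³ + 2³ = 512 + 512 + 8 = 1032
1032 → 1³ + 0³ + 3³ + 2³ = 1 + 0 + 27 + 8 = 36
36 → 3³ + 6³ = 27 + 216 = 243
243 → 2³ + 4³ + 3³ = 8 + 64 + 27 = 99
99 → 9³ + 9³ = 729 + 729 = 1458
1458 → 1³ + 4³ + 5³ + 8³ = 1 + 64 + 125 + 512 = 702
702 → 7³ + 0³ + 2³ = 343 + 0 + 8 = 351
351 → 3³ + 5³ + 1³ = 27 + 125 + 1 = 153
153 → 1³ + 5³ + 3³ = 1 + 125 + 27 = 153  — 153 repeats.
That took 11 steps.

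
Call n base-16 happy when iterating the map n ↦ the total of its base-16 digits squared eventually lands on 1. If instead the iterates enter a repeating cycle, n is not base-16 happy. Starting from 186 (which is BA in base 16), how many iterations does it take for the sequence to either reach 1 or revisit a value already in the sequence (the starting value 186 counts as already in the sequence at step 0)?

11

186 = (11,10)_16 → 11² + 10² = 121 + 100 = 221
221 = (13,13)_16 → 13² + 13² = 169 + 169 = 338
338 = (1,5,2)_16 → 1² + 5² + 2² = 1 + 25 + 4 = 30
30 = (1,14)_16 → 1² + 14² = 1 + 196 = 197
197 = (12,5)_16 → 12² + 5² = 144 + 25 = 169
169 = (10,9)_16 → 10² + 9² = 100 + 81 = 181
181 = (11,5)_16 → 11² + 5² = 121 + 25 = 146
146 = (9,2)_16 → 9² + 2² = 81 + 4 = 85
85 = (5,5)_16 → 5² + 5² = 25 + 25 = 50
50 = (3,2)_16 → 3² + 2² = 9 + 4 = 13
13 = (13)_16 → 13² = 169  — 169 repeats.
That took 11 steps.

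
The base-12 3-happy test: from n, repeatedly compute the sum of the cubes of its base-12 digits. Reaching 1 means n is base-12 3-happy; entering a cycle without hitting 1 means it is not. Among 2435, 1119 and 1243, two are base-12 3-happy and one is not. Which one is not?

2435: 2435 → 2396 → 920 → 792 → 341 → 197 → 190 → 1028 → 856 → 1520 → 1728 → 1  — reaches 1 (base-12 3-happy)
1119: 1119 → 1099 → 1029 → 1073 → 593 → 190 → 1028 → 856 → 1520 → 1728 → 1  — reaches 1 (base-12 3-happy)
1243: 1243 → 1198 → 1539 → 1539  — repeats 1539 (not base-12 3-happy)

1243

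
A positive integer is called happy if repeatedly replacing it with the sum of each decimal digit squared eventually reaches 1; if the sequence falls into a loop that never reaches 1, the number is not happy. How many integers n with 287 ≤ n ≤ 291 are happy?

287: 287 → 117 → 51 → 26 → 40 → 16 → 37 → 58 → 89 → 145 → 42 → 20 → 4 → 16  — not happy
288: 288 → 132 → 14 → 17 → 50 → 25 → 29 → 85 → 89 → 145 → 42 → 20 → 4 → 16 → 37 → 58 → 89  — not happy
289: 289 → 149 → 98 → 145 → 42 → 20 → 4 → 16 → 37 → 58 → 89 → 145  — not happy
290: 290 → 85 → 89 → 145 → 42 → 20 → 4 → 16 → 37 → 58 → 89  — not happy
291: 291 → 86 → 100 → 1  — happy
happy: 291

1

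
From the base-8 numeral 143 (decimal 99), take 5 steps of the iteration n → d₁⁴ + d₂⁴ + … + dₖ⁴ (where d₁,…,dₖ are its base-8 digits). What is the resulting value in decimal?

272

99 = (1,4,3)_8 → 1⁴ + 4⁴ + 3⁴ = 1 + 256 + 81 = 338
338 = (5,2,2)_8 → 5⁴ + 2⁴ + 2⁴ = 625 + 16 + 16 = 657
657 = (1,2,2,1)_8 → 1⁴ + 2⁴ + 2⁴ + 1⁴ = 1 + 16 + 16 + 1 = 34
34 = (4,2)_8 → 4⁴ + 2⁴ = 256 + 16 = 272
272 = (4,2,0)_8 → 4⁴ + 2⁴ + 0⁴ = 256 + 16 + 0 = 272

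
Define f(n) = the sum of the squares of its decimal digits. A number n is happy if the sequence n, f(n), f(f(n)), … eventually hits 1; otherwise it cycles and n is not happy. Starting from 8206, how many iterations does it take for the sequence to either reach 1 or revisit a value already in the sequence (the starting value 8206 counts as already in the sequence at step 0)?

15

8206 → 8² + 2² + 0² + 6² = 64 + 4 + 0 + 36 = 104
104 → 1² + 0² + 4² = 1 + 0 + 16 = 17
17 → 1² + 7² = 1 + 49 = 50
50 → 5² + 0² = 25 + 0 = 25
25 → 2² + 5² = 4 + 25 = 29
29 → 2² + 9² = 4 + 81 = 85
85 → 8² + 5² = 64 + 25 = 89
89 → 8² + 9² = 64 + 81 = 145
145 → 1² + 4² + 5² = 1 + 16 + 25 = 42
42 → 4² + 2² = 16 + 4 = 20
20 → 2² + 0² = 4 + 0 = 4
4 → 4² = 16
16 → 1² + 6² = 1 + 36 = 37
37 → 3² + 7² = 9 + 49 = 58
58 → 5² + 8² = 25 + 64 = 89  — 89 repeats.
That took 15 steps.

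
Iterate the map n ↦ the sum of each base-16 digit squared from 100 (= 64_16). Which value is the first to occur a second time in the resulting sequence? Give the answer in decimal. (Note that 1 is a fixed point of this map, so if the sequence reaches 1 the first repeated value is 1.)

169

100 = (6,4)_16 → 6² + 4² = 52
52 = (3,4)_16 → 3² + 4² = 25
25 = (1,9)_16 → 1² + 9² = 82
82 = (5,2)_16 → 5² + 2² = 29
29 = (1,13)_16 → 1² + 13² = 170
170 = (10,10)_16 → 10² + 10² = 200
200 = (12,8)_16 → 12² + 8² = 208
208 = (13,0)_16 → 13² + 0² = 169
169 = (10,9)_16 → 10² + 9² = 181
181 = (11,5)_16 → 11² + 5² = 146
146 = (9,2)_16 → 9² + 2² = 85
85 = (5,5)_16 → 5² + 5² = 50
50 = (3,2)_16 → 3² + 2² = 13
13 = (13)_16 → 13² = 169  — 169 already appeared earlier.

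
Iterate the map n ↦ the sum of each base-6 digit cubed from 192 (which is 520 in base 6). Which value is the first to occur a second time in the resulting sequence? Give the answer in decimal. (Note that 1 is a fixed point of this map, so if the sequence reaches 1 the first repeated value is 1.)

192 = (5,2,0)_6 → 133
133 = (3,4,1)_6 → 92
92 = (2,3,2)_6 → 43
43 = (1,1,1)_6 → 3
3 = (3)_6 → 27
27 = (4,3)_6 → 91
91 = (2,3,1)_6 → 36
36 = (1,0,0)_6 → 1  — reached the fixed point 1.
1 → 1, so 1 is the first repeated value.

1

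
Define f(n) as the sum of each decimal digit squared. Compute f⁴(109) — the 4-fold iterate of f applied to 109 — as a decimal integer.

1

109 → 1² + 0² + 9² = 1 + 0 + 81 = 82
82 → 8² + 2² = 64 + 4 = 68
68 → 6² + 8² = 36 + 64 = 100
100 → 1² + 0² + 0² = 1 + 0 + 0 = 1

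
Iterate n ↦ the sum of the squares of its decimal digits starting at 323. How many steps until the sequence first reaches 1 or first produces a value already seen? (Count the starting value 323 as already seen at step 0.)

15

323 → 3² + 2² + 3² = 22
22 → 2² + 2² = 8
8 → 8² = 64
64 → 6² + 4² = 52
52 → 5² + 2² = 29
29 → 2² + 9² = 85
85 → 8² + 5² = 89
89 → 8² + 9² = 145
145 → 1² + 4² + 5² = 42
42 → 4² + 2² = 20
20 → 2² + 0² = 4
4 → 4² = 16
16 → 1² + 6² = 37
37 → 3² + 7² = 58
58 → 5² + 8² = 89  — 89 repeats.
That took 15 steps.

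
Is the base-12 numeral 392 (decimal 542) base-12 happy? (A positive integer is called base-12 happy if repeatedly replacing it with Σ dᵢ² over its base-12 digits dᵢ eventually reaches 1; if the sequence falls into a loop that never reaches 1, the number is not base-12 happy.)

542 = (3,9,2)_12 → 3² + 9² + 2² = 9 + 81 + 4 = 94
94 = (7,10)_12 → 7² + 10² = 49 + 100 = 149
149 = (1,0,5)_12 → 1² + 0² + 5² = 1 + 0 + 25 = 26
26 = (2,2)_12 → 2² + 2² = 4 + 4 = 8
8 = (8)_12 → 8² = 64
64 = (5,4)_12 → 5² + 4² = 25 + 16 = 41
41 = (3,5)_12 → 3² + 5² = 9 + 25 = 34
34 = (2,10)_12 → 2² + 10² = 4 + 100 = 104
104 = (8,8)_12 → 8² + 8² = 64 + 64 = 128
128 = (10,8)_12 → 10² + 8² = 100 + 64 = 164
164 = (1,1,8)_12 → 1² + 1² + 8² = 1 + 1 + 64 = 66
66 = (5,6)_12 → 5² + 6² = 25 + 36 = 61
61 = (5,1)_12 → 5² + 1² = 25 + 1 = 26  — 26 already seen; the sequence cycles without reaching 1.

not base-12 happy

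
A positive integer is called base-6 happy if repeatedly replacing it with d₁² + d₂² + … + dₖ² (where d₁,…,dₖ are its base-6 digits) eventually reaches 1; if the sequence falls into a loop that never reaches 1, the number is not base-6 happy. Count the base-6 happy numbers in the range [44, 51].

2

44: 44 → 6 → 1  (reaches 1)
45: 45 → 11 → 26 → 20 → 13 → 5 → 25 → 17 → 29 → 41 → 26  (repeats 26)
46: 46 → 18 → 9 → 10 → 17 → 29 → 41 → 26 → 20 → 13 → 5 → 25 → 17  (repeats 17)
47: 47 → 27 → 25 → 17 → 29 → 41 → 26 → 20 → 13 → 5 → 25  (repeats 25)
48: 48 → 5 → 25 → 17 → 29 → 41 → 26 → 20 → 13 → 5  (repeats 5)
49: 49 → 6 → 1  (reaches 1)
50: 50 → 9 → 10 → 17 → 29 → 41 → 26 → 20 → 13 → 5 → 25 → 17  (repeats 17)
51: 51 → 14 → 8 → 5 → 25 → 17 → 29 → 41 → 26 → 20 → 13 → 5  (repeats 5)
base-6 happy: 44, 49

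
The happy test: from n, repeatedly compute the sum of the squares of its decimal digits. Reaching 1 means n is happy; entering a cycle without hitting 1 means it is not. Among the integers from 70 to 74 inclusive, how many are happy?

70: 70 → 49 → 97 → 130 → 10 → 1  (reaches 1)
71: 71 → 50 → 25 → 29 → 85 → 89 → 145 → 42 → 20 → 4 → 16 → 37 → 58 → 89  (repeats 89)
72: 72 → 53 → 34 → 25 → 29 → 85 → 89 → 145 → 42 → 20 → 4 → 16 → 37 → 58 → 89  (repeats 89)
73: 73 → 58 → 89 → 145 → 42 → 20 → 4 → 16 → 37 → 58  (repeats 58)
74: 74 → 65 → 61 → 37 → 58 → 89 → 145 → 42 → 20 → 4 → 16 → 37  (repeats 37)
happy: 70

1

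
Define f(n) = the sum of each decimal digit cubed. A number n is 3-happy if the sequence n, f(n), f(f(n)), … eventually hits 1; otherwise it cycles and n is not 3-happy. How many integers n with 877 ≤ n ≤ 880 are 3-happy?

877: 877 → 1198 → 1243 → 100 → 1  (reaches 1)
878: 878 → 1367 → 587 → 980 → 1241 → 74 → 407 → 407  (repeats 407)
879: 879 → 1584 → 702 → 351 → 153 → 153  (repeats 153)
880: 880 → 1024 → 73 → 370 → 370  (repeats 370)
3-happy: 877

1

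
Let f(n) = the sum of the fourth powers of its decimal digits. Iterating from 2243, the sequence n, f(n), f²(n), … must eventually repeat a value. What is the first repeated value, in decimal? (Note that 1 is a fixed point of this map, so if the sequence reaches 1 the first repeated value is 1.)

13139

2243 → 2⁴ + 2⁴ + 4⁴ + 3⁴ = 16 + 16 + 256 + 81 = 369
369 → 3⁴ + 6⁴ + 9⁴ = 81 + 1296 + 6561 = 7938
7938 → 7⁴ + 9⁴ + 3⁴ + 8⁴ = 2401 + 6561 + 81 + 4096 = 13139
13139 → 1⁴ + 3⁴ + 1⁴ + 3⁴ + 9⁴ = 1 + 81 + 1 + 81 + 6561 = 6725
6725 → 6⁴ + 7⁴ + 2⁴ + 5⁴ = 1296 + 2401 + 16 + 625 = 4338
4338 → 4⁴ + 3⁴ + 3⁴ + 8⁴ = 256 + 81 + 81 + 4096 = 4514
4514 → 4⁴ + 5⁴ + 1⁴ + 4⁴ = 256 + 625 + 1 + 256 = 1138
1138 → 1⁴ + 1⁴ + 3⁴ + 8⁴ = 1 + 1 + 81 + 4096 = 4179
4179 → 4⁴ + 1⁴ + 7⁴ + 9⁴ = 256 + 1 + 2401 + 6561 = 9219
9219 → 9⁴ + 2⁴ + 1⁴ + 9⁴ = 6561 + 16 + 1 + 6561 = 13139  — 13139 already appeared earlier.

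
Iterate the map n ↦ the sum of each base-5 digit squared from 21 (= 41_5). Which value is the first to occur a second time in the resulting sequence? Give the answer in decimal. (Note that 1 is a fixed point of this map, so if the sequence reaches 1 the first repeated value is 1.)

13

21 = (4,1)_5 → 4² + 1² = 17
17 = (3,2)_5 → 3² + 2² = 13
13 = (2,3)_5 → 2² + 3² = 13  — 13 already appeared earlier.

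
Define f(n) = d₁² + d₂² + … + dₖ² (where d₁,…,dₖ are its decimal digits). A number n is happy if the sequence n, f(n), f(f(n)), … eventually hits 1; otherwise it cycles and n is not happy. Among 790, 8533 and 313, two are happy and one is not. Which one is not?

8533

790: 790 → 130 → 10 → 1  — reaches 1 (happy)
8533: 8533 → 107 → 50 → 25 → 29 → 85 → 89 → 145 → 42 → 20 → 4 → 16 → 37 → 58 → 89  — repeats 89 (not happy)
313: 313 → 19 → 82 → 68 → 100 → 1  — reaches 1 (happy)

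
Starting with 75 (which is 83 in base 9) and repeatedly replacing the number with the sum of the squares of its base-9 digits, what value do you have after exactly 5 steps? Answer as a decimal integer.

65

75 = (8,3)_9 → 8² + 3² = 64 + 9 = 73
73 = (8,1)_9 → 8² + 1² = 64 + 1 = 65
65 = (7,2)_9 → 7² + 2² = 49 + 4 = 53
53 = (5,8)_9 → 5² + 8² = 25 + 64 = 89
89 = (1,0,8)_9 → 1² + 0² + 8² = 1 + 0 + 64 = 65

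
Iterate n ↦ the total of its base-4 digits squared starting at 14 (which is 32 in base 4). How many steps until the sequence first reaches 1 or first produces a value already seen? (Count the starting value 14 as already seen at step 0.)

5

14 = (3,2)_4 → 13
13 = (3,1)_4 → 10
10 = (2,2)_4 → 8
8 = (2,0)_4 → 4
4 = (1,0)_4 → 1  — reached 1.
That took 5 steps.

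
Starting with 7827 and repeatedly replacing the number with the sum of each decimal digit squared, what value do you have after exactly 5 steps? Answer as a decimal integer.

145

7827 → 7² + 8² + 2² + 7² = 166
166 → 1² + 6² + 6² = 73
73 → 7² + 3² = 58
58 → 5² + 8² = 89
89 → 8² + 9² = 145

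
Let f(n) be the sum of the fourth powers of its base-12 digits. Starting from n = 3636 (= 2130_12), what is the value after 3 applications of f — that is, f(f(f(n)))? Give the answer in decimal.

3636 = (2,1,3,0)_12 → 2⁴ + 1⁴ + 3⁴ + 0⁴ = 16 + 1 + 81 + 0 = 98
98 = (8,2)_12 → 8⁴ + 2⁴ = 4096 + 16 = 4112
4112 = (2,4,6,8)_12 → 2⁴ + 4⁴ + 6⁴ + 8⁴ = 16 + 256 + 1296 + 4096 = 5664

5664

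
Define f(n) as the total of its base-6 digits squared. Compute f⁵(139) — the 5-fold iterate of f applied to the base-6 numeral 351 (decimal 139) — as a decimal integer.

139 = (3,5,1)_6 → 3² + 5² + 1² = 35
35 = (5,5)_6 → 5² + 5² = 50
50 = (1,2,2)_6 → 1² + 2² + 2² = 9
9 = (1,3)_6 → 1² + 3² = 10
10 = (1,4)_6 → 1² + 4² = 17

17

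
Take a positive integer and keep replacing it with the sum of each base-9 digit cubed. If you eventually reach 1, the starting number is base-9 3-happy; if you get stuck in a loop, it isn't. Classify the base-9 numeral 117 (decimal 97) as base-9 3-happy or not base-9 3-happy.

base-9 3-happy

97 = (1,1,7)_9 → 1³ + 1³ + 7³ = 345
345 = (4,2,3)_9 → 4³ + 2³ + 3³ = 99
99 = (1,2,0)_9 → 1³ + 2³ + 0³ = 9
9 = (1,0)_9 → 1³ + 0³ = 1  — reached 1.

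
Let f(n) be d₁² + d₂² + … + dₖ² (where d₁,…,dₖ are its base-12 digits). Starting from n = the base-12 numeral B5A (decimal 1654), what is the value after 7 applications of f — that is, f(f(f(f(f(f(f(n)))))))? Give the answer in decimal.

5

1654 = (11,5,10)_12 → 11² + 5² + 10² = 246
246 = (1,8,6)_12 → 1² + 8² + 6² = 101
101 = (8,5)_12 → 8² + 5² = 89
89 = (7,5)_12 → 7² + 5² = 74
74 = (6,2)_12 → 6² + 2² = 40
40 = (3,4)_12 → 3² + 4² = 25
25 = (2,1)_12 → 2² + 1² = 5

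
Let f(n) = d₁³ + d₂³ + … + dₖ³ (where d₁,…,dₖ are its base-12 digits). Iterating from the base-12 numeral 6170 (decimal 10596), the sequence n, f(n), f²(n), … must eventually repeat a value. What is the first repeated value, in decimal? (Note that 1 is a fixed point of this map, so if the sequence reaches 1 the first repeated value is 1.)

10596 = (6,1,7,0)_12 → 6³ + 1³ + 7³ + 0³ = 560
560 = (3,10,8)_12 → 3³ + 10³ + 8³ = 1539
1539 = (10,8,3)_12 → 10³ + 8³ + 3³ = 1539  — 1539 already appeared earlier.

1539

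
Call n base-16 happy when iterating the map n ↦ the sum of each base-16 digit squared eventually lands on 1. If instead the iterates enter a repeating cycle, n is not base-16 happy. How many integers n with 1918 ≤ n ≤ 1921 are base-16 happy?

1918: 1918 → 294 → 41 → 85 → 50 → 13 → 169 → 181 → 146 → 85  — not base-16 happy
1919: 1919 → 323 → 26 → 101 → 61 → 178 → 125 → 218 → 269 → 170 → 200 → 208 → 169 → 181 → 146 → 85 → 50 → 13 → 169  — not base-16 happy
1920: 1920 → 113 → 50 → 13 → 169 → 181 → 146 → 85 → 50  — not base-16 happy
1921: 1921 → 114 → 53 → 34 → 8 → 64 → 16 → 1  — base-16 happy
base-16 happy: 1921

1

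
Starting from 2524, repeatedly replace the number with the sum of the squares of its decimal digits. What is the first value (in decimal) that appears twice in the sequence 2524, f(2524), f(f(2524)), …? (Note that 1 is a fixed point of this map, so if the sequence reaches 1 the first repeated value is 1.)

1

2524 → 2² + 5² + 2² + 4² = 4 + 25 + 4 + 16 = 49
49 → 4² + 9² = 16 + 81 = 97
97 → 9² + 7² = 81 + 49 = 130
130 → 1² + 3² + 0² = 1 + 9 + 0 = 10
10 → 1² + 0² = 1 + 0 = 1  — reached the fixed point 1.
1 → 1, so 1 is the first repeated value.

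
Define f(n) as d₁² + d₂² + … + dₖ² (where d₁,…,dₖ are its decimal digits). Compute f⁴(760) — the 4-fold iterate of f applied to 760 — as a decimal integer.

760 → 7² + 6² + 0² = 85
85 → 8² + 5² = 89
89 → 8² + 9² = 145
145 → 1² + 4² + 5² = 42

42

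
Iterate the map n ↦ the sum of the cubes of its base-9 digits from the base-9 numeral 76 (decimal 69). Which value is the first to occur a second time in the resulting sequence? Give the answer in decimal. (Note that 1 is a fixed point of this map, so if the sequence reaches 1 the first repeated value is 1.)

1

69 = (7,6)_9 → 7³ + 6³ = 559
559 = (6,8,1)_9 → 6³ + 8³ + 1³ = 729
729 = (1,0,0,0)_9 → 1³ + 0³ + 0³ + 0³ = 1  — reached the fixed point 1.
1 → 1, so 1 is the first repeated value.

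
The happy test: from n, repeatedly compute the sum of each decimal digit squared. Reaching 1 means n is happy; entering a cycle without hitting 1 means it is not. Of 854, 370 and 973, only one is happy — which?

854: 854 → 105 → 26 → 40 → 16 → 37 → 58 → 89 → 145 → 42 → 20 → 4 → 16  — repeats 16 (not happy)
370: 370 → 58 → 89 → 145 → 42 → 20 → 4 → 16 → 37 → 58  — repeats 58 (not happy)
973: 973 → 139 → 91 → 82 → 68 → 100 → 1  — reaches 1 (happy)

973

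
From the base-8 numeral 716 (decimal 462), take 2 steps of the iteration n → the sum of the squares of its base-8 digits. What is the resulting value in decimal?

41

462 = (7,1,6)_8 → 7² + 1² + 6² = 86
86 = (1,2,6)_8 → 1² + 2² + 6² = 41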